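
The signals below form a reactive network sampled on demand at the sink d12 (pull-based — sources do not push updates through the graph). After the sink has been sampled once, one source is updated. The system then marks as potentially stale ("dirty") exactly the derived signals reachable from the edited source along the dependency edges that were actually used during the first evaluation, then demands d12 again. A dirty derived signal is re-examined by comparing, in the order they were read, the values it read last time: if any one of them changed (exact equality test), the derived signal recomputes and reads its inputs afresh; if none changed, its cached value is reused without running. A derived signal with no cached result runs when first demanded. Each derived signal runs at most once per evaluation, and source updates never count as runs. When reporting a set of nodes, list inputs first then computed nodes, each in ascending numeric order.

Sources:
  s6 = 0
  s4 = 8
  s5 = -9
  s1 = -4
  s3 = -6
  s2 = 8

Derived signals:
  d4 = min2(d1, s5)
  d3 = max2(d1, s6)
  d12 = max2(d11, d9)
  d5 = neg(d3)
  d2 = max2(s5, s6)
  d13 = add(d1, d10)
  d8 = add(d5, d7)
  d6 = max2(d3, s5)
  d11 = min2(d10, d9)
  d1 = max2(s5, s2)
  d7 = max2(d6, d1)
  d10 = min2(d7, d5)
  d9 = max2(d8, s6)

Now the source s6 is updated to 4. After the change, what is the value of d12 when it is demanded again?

Initial pass — values computed on the first demand:
  d1 = max2(-9, 8) = 8
  d3 = max2(8, 0) = 8
  d5 = neg(8) = -8
  d6 = max2(8, -9) = 8
  d7 = max2(8, 8) = 8
  d8 = add(-8, 8) = 0
  d9 = max2(0, 0) = 0
  d10 = min2(8, -8) = -8
  d11 = min2(-8, 0) = -8
  d12 = max2(-8, 0) = 0

Second demand — change propagation:
  d3: re-runs because s6 0->4; new result 8 (unchanged).
  d5: re-examined; everything it read last time is the same (d3 unchanged) — cache -8 kept, no run.
  d6: re-examined; everything it read last time is the same (d3 unchanged, s5 unchanged) — cache 8 kept, no run.
  d7: re-examined; everything it read last time is the same (d6 unchanged, d1 unchanged) — cache 8 kept, no run.
  d8: re-examined; everything it read last time is the same (d5 unchanged, d7 unchanged) — cache 0 kept, no run.
  d9: re-runs because s6 0->4; new result 4.
  d10: re-examined; everything it read last time is the same (d7 unchanged, d5 unchanged) — cache -8 kept, no run.
  d11: re-runs because d9 0->4; new result -8 (unchanged).
  d12: re-runs because d9 0->4; new result 4.

The important point: at d5 every value read last time is unchanged, so the dirty flag clears without a run.

d12 now evaluates to 4.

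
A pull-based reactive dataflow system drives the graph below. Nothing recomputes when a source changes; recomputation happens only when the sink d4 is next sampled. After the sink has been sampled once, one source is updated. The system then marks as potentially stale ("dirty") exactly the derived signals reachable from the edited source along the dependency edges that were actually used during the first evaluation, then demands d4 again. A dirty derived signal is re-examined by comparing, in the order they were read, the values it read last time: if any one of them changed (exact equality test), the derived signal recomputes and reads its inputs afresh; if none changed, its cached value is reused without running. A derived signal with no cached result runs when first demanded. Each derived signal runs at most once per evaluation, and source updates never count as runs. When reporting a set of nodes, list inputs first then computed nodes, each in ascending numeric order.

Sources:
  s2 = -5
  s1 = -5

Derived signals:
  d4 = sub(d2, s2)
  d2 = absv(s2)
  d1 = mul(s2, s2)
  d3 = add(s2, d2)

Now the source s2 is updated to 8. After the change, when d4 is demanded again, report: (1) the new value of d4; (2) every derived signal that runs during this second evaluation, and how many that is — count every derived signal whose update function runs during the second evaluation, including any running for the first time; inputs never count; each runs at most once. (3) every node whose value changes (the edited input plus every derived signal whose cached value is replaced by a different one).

First evaluation (everything demanded from the output):
  d2 = absv(-5) = 5
  d4 = sub(5, -5) = 10

Propagation after the edit:
  d2: runs — s2 -5->8; result 8.
  d4: runs — d2 5->8; s2 -5->8; result 0.

New value of d4: 0.
Derived signals that run: d2, d4 — 2 in total.
Values that change: s2, d2, d4.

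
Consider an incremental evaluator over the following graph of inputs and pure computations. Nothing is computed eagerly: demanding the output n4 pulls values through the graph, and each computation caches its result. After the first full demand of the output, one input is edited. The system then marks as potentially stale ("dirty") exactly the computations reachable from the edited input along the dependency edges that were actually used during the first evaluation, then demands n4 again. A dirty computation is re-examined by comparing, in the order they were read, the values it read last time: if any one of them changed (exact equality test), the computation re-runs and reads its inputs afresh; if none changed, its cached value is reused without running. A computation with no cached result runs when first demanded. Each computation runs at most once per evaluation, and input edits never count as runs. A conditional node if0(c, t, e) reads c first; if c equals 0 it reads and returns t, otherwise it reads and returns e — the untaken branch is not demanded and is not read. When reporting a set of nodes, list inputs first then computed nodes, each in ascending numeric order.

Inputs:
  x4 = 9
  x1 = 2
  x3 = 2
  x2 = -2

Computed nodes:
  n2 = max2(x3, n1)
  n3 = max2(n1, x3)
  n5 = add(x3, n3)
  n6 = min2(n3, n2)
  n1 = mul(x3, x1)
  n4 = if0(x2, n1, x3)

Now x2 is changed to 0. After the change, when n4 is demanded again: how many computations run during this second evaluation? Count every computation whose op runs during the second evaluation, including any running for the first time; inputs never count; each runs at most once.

Run set: n1, n4 (2 run).
The important point: the flipped condition pulls in fresh nodes; n1 runs for the first time.

Initial pass — values computed on the first demand:
  n4 = if0(x2=-2 -> else branch x3) = 2

Second demand — change propagation:
  n1: newly demanded (no cache) — executes and yields 4.
  n4: re-runs because x2 -2->0; new result 4.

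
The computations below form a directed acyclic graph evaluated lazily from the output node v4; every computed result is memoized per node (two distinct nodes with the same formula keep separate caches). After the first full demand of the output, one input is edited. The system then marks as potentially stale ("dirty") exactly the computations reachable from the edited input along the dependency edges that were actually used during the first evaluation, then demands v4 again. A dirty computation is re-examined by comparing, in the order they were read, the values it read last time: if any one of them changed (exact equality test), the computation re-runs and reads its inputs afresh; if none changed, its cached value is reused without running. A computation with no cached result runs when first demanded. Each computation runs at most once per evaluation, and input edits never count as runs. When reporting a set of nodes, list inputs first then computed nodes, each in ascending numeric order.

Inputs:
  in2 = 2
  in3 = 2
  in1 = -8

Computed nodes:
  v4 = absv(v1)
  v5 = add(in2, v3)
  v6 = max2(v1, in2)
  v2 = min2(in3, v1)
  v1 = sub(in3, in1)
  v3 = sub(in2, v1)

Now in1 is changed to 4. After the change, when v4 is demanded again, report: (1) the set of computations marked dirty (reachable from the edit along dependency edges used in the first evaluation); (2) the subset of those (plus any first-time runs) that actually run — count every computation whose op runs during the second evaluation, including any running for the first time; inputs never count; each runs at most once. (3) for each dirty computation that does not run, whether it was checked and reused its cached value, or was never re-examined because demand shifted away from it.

The edit dirties: v1, v4.
2 computations run: v1, v4.
No dirty computation escaped a run.

First demand of the output computes:
  v1 = sub(2, -8) = 10
  v4 = absv(10) = 10

After the edit, cleaning proceeds:
  v1: a read changed (in1 -8->4) — executes, giving -2.
  v4: a read changed (v1 10->-2) — executes, giving 2.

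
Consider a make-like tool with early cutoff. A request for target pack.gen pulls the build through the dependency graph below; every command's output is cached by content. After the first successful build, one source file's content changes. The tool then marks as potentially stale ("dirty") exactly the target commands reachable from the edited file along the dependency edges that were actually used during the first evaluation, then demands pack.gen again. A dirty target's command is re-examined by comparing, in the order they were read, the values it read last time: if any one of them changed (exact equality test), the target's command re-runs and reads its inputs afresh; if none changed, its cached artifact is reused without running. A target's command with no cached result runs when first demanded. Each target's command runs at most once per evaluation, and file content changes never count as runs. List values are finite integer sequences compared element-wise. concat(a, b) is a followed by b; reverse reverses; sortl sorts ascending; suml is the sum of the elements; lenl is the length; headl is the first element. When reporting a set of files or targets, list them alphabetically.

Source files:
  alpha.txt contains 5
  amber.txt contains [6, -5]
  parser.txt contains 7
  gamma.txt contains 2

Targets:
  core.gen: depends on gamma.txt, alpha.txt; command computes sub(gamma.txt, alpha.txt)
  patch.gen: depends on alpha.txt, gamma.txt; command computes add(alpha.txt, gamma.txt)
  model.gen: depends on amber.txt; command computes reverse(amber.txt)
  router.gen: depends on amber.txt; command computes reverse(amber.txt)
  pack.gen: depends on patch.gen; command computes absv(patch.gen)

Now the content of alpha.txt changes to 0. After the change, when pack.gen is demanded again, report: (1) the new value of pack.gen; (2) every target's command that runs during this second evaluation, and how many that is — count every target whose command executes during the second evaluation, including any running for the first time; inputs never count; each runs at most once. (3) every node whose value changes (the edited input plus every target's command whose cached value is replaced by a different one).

Demanding pack.gen again yields 2.
2 target commands run: pack.gen, patch.gen.
The nodes whose values change: alpha.txt, pack.gen, patch.gen.

First demand of the output computes:
  patch.gen = add(5, 2) = 7
  pack.gen = absv(7) = 7

After the edit, cleaning proceeds:
  patch.gen: a read changed (alpha.txt 5->0) — executes, giving 2.
  pack.gen: a read changed (patch.gen 7->2) — executes, giving 2.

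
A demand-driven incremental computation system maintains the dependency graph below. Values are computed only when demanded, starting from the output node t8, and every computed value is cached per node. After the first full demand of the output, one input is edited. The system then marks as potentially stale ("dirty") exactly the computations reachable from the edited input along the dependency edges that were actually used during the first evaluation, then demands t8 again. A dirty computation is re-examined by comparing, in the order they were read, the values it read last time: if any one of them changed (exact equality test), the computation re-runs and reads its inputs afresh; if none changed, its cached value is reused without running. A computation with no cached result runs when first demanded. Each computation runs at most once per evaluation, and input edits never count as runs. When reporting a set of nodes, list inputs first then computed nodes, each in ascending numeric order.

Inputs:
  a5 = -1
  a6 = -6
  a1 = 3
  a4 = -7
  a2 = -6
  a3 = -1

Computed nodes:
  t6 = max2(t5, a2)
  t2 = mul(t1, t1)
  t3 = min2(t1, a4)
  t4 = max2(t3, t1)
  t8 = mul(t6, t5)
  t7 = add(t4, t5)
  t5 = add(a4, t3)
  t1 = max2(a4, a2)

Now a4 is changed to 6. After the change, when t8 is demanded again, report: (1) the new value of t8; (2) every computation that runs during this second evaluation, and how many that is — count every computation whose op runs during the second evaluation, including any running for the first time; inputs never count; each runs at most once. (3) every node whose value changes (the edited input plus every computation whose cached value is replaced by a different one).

First evaluation (everything demanded from the output):
  t1 = max2(-7, -6) = -6
  t3 = min2(-6, -7) = -7
  t5 = add(-7, -7) = -14
  t6 = max2(-14, -6) = -6
  t8 = mul(-6, -14) = 84

Propagation after the edit:
  t1: runs — a4 -7->6; result 6.
  t3: runs — t1 -6->6; a4 -7->6; result 6.
  t5: runs — a4 -7->6; t3 -7->6; result 12.
  t6: runs — t5 -14->12; result 12.
  t8: runs — t6 -6->12; t5 -14->12; result 144.

New value of t8: 144.
Computations that run: t1, t3, t5, t6, t8 — 5 in total.
Values that change: a4, t1, t3, t5, t6, t8.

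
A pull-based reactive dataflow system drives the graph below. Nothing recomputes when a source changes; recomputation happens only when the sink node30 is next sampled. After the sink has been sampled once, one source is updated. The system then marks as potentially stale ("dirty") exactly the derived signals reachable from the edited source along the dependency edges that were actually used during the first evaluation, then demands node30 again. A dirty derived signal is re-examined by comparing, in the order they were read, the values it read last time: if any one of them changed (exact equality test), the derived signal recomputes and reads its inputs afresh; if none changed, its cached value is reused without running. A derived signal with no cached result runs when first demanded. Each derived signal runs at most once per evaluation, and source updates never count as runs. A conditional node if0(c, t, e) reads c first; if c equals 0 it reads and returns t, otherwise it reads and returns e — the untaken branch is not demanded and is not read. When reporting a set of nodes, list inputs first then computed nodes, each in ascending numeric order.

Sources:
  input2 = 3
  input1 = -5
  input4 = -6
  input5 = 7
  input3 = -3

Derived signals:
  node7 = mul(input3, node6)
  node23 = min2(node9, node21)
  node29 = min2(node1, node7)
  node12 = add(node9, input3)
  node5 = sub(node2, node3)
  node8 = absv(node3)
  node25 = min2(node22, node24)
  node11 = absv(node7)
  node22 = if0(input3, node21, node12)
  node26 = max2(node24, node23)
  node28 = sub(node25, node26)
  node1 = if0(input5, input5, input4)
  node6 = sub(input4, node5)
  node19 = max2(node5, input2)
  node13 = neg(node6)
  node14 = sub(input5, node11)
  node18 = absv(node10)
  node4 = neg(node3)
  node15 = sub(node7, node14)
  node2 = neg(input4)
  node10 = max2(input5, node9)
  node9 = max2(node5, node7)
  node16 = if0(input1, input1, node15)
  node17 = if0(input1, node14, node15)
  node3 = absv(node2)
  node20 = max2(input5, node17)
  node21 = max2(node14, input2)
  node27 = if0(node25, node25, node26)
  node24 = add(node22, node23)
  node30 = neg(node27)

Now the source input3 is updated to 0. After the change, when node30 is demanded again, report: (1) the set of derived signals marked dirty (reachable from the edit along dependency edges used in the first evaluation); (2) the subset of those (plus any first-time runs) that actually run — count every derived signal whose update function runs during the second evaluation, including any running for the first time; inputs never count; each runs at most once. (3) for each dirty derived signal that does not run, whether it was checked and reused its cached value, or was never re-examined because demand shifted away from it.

First evaluation (everything demanded from the output):
  node2 = neg(-6) = 6
  node3 = absv(6) = 6
  node5 = sub(6, 6) = 0
  node6 = sub(-6, 0) = -6
  node7 = mul(-3, -6) = 18
  node9 = max2(0, 18) = 18
  node11 = absv(18) = 18
  node12 = add(18, -3) = 15
  node14 = sub(7, 18) = -11
  node21 = max2(-11, 3) = 3
  node22 = if0(input3=-3 -> else branch node12) = 15
  node23 = min2(18, 3) = 3
  node24 = add(15, 3) = 18
  node25 = min2(15, 18) = 15
  node26 = max2(18, 3) = 18
  node27 = if0(node25=15 -> else branch node26) = 18
  node30 = neg(18) = -18

Propagation after the edit:
  node7: runs — input3 -3->0; result 0.
  node9: runs — node7 18->0; result 0.
  node11: runs — node7 18->0; result 0.
  node12: marked dirty but never re-examined — demand shifted away from it.
  node14: runs — node11 18->0; result 7.
  node21: runs — node14 -11->7; result 7.
  node22: runs — input3 -3->0; result 7.
  node23: runs — node9 18->0; node21 3->7; result 0.
  node24: runs — node22 15->7; node23 3->0; result 7.
  node25: runs — node22 15->7; node24 18->7; result 7.
  node26: runs — node24 18->7; node23 3->0; result 7.
  node27: runs — node25 15->7; node26 18->7; result 7.
  node30: runs — node27 18->7; result -7.

Key observation: a condition flipped, so demand moved to the other branch — node12 is never re-examined.

Marked dirty: node7, node9, node11, node12, node14, node21, node22, node23, node24, node25, node26, node27, node30.
Derived signals that run: node7, node9, node11, node14, node21, node22, node23, node24, node25, node26, node27, node30 — 12 in total.
Never re-examined (demand shifted away): node12.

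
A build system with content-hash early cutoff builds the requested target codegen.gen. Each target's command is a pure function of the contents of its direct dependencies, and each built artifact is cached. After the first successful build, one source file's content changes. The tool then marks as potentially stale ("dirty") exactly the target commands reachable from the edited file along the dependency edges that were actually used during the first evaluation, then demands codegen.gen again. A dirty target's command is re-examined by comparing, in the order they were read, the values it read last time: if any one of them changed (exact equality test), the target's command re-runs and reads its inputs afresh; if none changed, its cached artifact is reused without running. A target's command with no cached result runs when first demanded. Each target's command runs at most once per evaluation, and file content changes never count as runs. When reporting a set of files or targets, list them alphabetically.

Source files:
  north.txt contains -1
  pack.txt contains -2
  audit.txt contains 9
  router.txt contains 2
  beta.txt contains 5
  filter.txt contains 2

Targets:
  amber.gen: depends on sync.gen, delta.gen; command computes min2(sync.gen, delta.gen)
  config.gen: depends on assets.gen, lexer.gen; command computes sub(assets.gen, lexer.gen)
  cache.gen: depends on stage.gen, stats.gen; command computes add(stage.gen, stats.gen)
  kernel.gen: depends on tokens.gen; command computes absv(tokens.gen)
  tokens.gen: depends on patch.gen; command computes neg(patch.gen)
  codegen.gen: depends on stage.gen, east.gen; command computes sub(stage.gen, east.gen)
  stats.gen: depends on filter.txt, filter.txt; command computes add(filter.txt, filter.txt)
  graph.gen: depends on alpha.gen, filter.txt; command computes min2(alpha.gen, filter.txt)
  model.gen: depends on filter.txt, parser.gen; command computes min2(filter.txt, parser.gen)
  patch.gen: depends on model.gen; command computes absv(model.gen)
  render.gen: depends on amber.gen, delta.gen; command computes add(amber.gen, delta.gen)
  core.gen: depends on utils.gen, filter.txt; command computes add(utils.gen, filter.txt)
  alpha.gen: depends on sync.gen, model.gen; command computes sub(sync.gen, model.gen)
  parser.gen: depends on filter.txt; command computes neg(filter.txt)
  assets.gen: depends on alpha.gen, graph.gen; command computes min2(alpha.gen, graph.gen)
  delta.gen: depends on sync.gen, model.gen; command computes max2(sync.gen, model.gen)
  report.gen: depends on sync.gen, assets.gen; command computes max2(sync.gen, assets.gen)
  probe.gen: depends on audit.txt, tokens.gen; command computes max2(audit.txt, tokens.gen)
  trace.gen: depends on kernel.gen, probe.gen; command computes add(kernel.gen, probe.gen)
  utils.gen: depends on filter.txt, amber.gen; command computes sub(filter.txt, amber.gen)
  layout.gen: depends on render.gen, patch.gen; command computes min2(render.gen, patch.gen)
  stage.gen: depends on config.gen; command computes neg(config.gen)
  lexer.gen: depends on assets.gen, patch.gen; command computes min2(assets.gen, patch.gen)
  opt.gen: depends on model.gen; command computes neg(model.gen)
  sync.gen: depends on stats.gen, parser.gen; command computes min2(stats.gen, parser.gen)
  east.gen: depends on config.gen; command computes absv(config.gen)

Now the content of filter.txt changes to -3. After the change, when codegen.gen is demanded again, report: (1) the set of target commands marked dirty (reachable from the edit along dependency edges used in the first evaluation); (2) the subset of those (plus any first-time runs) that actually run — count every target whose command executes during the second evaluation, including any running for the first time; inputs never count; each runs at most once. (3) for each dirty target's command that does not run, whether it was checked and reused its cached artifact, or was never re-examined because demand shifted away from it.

First evaluation (everything demanded from the output):
  parser.gen = neg(2) = -2
  model.gen = min2(2, -2) = -2
  patch.gen = absv(-2) = 2
  stats.gen = add(2, 2) = 4
  sync.gen = min2(4, -2) = -2
  alpha.gen = sub(-2, -2) = 0
  graph.gen = min2(0, 2) = 0
  assets.gen = min2(0, 0) = 0
  lexer.gen = min2(0, 2) = 0
  config.gen = sub(0, 0) = 0
  east.gen = absv(0) = 0
  stage.gen = neg(0) = 0
  codegen.gen = sub(0, 0) = 0

Propagation after the edit:
  parser.gen: runs — filter.txt 2->-3; result 3.
  model.gen: runs — filter.txt 2->-3; parser.gen -2->3; result -3.
  patch.gen: runs — model.gen -2->-3; result 3.
  stats.gen: runs — filter.txt 2->-3; filter.txt 2->-3; result -6.
  sync.gen: runs — stats.gen 4->-6; parser.gen -2->3; result -6.
  alpha.gen: runs — sync.gen -2->-6; model.gen -2->-3; result -3.
  graph.gen: runs — alpha.gen 0->-3; filter.txt 2->-3; result -3.
  assets.gen: runs — alpha.gen 0->-3; graph.gen 0->-3; result -3.
  lexer.gen: runs — assets.gen 0->-3; patch.gen 2->3; result -3.
  config.gen: runs — assets.gen 0->-3; lexer.gen 0->-3; result 0 (same value as before).
  east.gen: checked — values it read are unchanged (config.gen unchanged); reused cached 0 without running.
  stage.gen: checked — values it read are unchanged (config.gen unchanged); reused cached 0 without running.
  codegen.gen: checked — values it read are unchanged (stage.gen unchanged, east.gen unchanged); reused cached 0 without running.

Key observation: the change is absorbed at config.gen — it re-runs but produces the same value, and the output's value is unchanged.

Marked dirty: alpha.gen, assets.gen, codegen.gen, config.gen, east.gen, graph.gen, lexer.gen, model.gen, parser.gen, patch.gen, stage.gen, stats.gen, sync.gen.
Target commands that run: alpha.gen, assets.gen, config.gen, graph.gen, lexer.gen, model.gen, parser.gen, patch.gen, stats.gen, sync.gen — 10 in total.
Checked but reused from cache: codegen.gen, east.gen, stage.gen.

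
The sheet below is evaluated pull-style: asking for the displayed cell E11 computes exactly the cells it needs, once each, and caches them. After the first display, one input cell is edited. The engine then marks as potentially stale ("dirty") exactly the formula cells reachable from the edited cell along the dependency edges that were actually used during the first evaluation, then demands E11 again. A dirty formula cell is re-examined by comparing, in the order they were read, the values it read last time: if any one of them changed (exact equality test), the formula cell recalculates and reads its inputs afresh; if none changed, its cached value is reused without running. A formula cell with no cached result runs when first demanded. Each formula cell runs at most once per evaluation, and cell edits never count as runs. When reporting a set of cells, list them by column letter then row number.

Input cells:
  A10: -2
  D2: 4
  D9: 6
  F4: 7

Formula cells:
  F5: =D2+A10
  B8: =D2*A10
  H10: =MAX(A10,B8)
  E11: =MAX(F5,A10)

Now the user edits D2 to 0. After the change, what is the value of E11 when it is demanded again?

Demanding E11 again yields -2.

First demand of the output computes:
  F5 = 4 + -2 = 2
  E11 = MAX(2, -2) = 2

After the edit, cleaning proceeds:
  F5: a read changed (D2 4->0) — executes, giving -2.
  E11: a read changed (F5 2->-2) — executes, giving -2.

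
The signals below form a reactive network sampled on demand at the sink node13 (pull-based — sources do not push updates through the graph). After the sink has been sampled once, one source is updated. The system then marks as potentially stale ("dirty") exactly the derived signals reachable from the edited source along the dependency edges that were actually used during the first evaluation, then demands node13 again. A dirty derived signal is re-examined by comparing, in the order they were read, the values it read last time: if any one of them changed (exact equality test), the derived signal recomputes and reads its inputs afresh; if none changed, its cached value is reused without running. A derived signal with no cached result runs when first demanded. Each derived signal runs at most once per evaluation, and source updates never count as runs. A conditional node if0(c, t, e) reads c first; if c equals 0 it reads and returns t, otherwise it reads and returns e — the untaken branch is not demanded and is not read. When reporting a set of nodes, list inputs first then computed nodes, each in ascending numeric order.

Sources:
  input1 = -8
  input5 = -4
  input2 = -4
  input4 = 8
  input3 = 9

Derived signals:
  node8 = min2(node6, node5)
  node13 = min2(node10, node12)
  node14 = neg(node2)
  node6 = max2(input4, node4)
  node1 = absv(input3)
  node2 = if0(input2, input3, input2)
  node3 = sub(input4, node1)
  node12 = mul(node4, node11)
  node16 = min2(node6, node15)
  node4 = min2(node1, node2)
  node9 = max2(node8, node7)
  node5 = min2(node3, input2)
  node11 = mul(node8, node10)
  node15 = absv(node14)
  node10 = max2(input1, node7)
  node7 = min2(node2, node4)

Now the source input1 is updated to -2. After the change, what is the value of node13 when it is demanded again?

Initial pass — values computed on the first demand:
  node1 = absv(9) = 9
  node2 = if0(input2=-4 -> else branch input2) = -4
  node3 = sub(8, 9) = -1
  node4 = min2(9, -4) = -4
  node5 = min2(-1, -4) = -4
  node6 = max2(8, -4) = 8
  node7 = min2(-4, -4) = -4
  node8 = min2(8, -4) = -4
  node10 = max2(-8, -4) = -4
  node11 = mul(-4, -4) = 16
  node12 = mul(-4, 16) = -64
  node13 = min2(-4, -64) = -64

Second demand — change propagation:
  node10: re-runs because input1 -8->-2; new result -2.
  node11: re-runs because node10 -4->-2; new result 8.
  node12: re-runs because node11 16->8; new result -32.
  node13: re-runs because node10 -4->-2; node12 -64->-32; new result -32.

node13 now evaluates to -32.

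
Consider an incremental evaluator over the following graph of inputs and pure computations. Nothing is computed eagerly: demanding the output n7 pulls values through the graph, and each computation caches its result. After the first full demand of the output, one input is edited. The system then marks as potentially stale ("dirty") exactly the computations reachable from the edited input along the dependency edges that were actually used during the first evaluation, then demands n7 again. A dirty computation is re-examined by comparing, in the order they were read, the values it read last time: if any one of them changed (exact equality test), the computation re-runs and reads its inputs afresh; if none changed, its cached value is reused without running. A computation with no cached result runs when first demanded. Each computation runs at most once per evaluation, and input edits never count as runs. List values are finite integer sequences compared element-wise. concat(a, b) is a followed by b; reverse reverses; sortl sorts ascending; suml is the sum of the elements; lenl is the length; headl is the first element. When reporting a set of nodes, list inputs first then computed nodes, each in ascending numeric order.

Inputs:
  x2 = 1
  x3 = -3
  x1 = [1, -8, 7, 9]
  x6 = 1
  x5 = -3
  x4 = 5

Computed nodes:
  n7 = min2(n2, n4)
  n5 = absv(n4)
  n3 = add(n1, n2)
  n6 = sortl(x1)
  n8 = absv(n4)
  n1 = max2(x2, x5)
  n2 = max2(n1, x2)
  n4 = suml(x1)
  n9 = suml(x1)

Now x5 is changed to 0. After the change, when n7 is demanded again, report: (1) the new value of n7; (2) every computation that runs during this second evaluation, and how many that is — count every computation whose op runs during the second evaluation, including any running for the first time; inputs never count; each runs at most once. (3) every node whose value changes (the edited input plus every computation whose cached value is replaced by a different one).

Initial pass — values computed on the first demand:
  n1 = max2(1, -3) = 1
  n2 = max2(1, 1) = 1
  n4 = suml([1, -8, 7, 9]) = 9
  n7 = min2(1, 9) = 1

Second demand — change propagation:
  n1: re-runs because x5 -3->0; new result 1 (unchanged).
  n2: re-examined; everything it read last time is the same (n1 unchanged, x2 unchanged) — cache 1 kept, no run.
  n7: re-examined; everything it read last time is the same (n2 unchanged, n4 unchanged) — cache 1 kept, no run.

The important point: n1 recomputes to an identical value, and the output ends up unchanged.

n7 now evaluates to 1.
Run set: n1 (1 run).
Changed values: x5.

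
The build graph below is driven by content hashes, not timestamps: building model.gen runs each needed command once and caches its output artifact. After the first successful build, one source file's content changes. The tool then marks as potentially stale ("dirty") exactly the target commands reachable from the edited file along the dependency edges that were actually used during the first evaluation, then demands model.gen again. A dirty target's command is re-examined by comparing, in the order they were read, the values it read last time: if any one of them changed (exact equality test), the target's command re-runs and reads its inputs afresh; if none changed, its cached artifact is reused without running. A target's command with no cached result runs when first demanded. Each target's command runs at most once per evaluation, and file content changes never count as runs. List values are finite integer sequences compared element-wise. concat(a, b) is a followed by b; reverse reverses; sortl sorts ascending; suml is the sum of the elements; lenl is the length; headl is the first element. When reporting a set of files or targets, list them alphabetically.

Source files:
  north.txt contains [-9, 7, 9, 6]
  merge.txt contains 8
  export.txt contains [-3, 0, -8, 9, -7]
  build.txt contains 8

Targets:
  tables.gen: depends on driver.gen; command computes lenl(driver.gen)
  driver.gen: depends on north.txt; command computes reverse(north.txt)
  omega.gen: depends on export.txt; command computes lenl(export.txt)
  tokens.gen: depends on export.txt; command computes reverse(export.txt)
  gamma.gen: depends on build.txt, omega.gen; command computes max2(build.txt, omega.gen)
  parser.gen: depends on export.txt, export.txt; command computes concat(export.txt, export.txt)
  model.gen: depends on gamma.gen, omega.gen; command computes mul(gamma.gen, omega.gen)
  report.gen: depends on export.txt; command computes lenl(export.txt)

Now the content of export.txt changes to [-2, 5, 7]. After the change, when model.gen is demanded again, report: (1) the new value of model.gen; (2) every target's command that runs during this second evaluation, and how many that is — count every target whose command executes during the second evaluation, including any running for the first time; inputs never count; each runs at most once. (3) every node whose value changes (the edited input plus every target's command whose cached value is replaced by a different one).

model.gen now evaluates to 24.
Run set: gamma.gen, model.gen, omega.gen (3 run).
Changed values: export.txt, model.gen, omega.gen.

Initial pass — values computed on the first demand:
  omega.gen = lenl([-3, 0, -8, 9, -7]) = 5
  gamma.gen = max2(8, 5) = 8
  model.gen = mul(8, 5) = 40

Second demand — change propagation:
  omega.gen: re-runs because export.txt [-3, 0, -8, 9, -7]->[-2, 5, 7]; new result 3.
  gamma.gen: re-runs because omega.gen 5->3; new result 8 (unchanged).
  model.gen: re-runs because omega.gen 5->3; new result 24.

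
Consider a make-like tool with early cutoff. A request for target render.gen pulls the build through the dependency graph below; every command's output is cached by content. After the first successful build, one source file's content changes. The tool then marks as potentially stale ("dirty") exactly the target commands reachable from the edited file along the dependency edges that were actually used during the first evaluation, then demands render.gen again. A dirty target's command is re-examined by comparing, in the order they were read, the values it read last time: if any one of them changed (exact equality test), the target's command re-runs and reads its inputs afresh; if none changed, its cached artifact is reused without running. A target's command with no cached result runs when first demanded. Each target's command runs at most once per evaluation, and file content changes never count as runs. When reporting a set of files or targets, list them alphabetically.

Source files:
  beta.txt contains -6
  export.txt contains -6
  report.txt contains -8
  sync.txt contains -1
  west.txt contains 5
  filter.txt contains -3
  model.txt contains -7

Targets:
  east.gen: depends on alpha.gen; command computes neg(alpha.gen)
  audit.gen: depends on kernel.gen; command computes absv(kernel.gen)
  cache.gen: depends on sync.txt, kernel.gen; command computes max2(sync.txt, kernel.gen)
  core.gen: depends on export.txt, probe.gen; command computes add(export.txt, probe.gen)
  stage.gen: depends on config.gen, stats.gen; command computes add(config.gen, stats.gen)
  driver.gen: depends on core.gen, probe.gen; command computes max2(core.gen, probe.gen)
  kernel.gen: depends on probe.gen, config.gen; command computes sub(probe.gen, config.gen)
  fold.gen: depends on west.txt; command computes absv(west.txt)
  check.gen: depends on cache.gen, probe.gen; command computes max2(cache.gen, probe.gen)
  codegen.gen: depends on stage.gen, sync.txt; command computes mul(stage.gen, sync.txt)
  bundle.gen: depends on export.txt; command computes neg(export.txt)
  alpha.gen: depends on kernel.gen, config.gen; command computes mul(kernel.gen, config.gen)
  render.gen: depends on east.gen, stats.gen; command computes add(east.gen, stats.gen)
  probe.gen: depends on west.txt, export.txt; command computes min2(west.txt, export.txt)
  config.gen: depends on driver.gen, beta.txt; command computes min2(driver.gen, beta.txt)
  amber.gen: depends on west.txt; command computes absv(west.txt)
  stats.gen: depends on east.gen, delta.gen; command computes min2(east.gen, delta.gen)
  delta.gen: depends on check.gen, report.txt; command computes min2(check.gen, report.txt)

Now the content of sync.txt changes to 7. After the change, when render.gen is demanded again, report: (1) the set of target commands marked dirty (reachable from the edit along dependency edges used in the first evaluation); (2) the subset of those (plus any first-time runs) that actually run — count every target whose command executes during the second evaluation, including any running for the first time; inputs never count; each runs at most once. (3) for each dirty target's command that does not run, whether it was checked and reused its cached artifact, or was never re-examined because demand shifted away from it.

The edit dirties: cache.gen, check.gen, delta.gen, render.gen, stats.gen.
3 target commands run: cache.gen, check.gen, delta.gen.
Cache hits after checking: render.gen, stats.gen.
Note the absorption at delta.gen: it re-runs yet its value is the same, leaving the output's value untouched.

First demand of the output computes:
  probe.gen = min2(5, -6) = -6
  core.gen = add(-6, -6) = -12
  driver.gen = max2(-12, -6) = -6
  config.gen = min2(-6, -6) = -6
  kernel.gen = sub(-6, -6) = 0
  alpha.gen = mul(0, -6) = 0
  cache.gen = max2(-1, 0) = 0
  check.gen = max2(0, -6) = 0
  delta.gen = min2(0, -8) = -8
  east.gen = neg(0) = 0
  stats.gen = min2(0, -8) = -8
  render.gen = add(0, -8) = -8

After the edit, cleaning proceeds:
  cache.gen: a read changed (sync.txt -1->7) — executes, giving 7.
  check.gen: a read changed (cache.gen 0->7) — executes, giving 7.
  delta.gen: a read changed (check.gen 0->7) — executes, giving -8 — identical to its old value.
  stats.gen: dirty, but its reads are unchanged (east.gen unchanged, delta.gen unchanged); cached -8 stands.
  render.gen: dirty, but its reads are unchanged (east.gen unchanged, stats.gen unchanged); cached -8 stands.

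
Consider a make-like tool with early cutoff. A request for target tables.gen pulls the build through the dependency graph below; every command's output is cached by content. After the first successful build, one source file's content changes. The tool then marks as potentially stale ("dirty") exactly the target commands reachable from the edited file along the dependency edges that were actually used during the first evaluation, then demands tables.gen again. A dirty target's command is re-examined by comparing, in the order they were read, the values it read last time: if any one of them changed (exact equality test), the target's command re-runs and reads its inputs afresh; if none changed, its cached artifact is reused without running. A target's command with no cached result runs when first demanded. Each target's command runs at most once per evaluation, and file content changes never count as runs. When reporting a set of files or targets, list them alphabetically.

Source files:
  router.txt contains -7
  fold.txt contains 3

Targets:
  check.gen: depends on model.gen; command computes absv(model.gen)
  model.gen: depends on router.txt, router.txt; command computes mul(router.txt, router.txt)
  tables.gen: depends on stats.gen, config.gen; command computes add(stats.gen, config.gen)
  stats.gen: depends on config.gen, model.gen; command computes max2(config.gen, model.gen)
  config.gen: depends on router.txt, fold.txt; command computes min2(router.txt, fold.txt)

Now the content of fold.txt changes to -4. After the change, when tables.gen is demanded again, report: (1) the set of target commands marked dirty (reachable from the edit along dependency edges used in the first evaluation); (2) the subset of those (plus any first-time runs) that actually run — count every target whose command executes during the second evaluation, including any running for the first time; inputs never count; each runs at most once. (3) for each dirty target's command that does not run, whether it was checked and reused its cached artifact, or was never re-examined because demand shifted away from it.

The edit dirties: config.gen, stats.gen, tables.gen.
1 target commands run: config.gen.
Cache hits after checking: stats.gen, tables.gen.
Note the absorption at config.gen: it re-runs yet its value is the same, leaving the output's value untouched.

First demand of the output computes:
  config.gen = min2(-7, 3) = -7
  model.gen = mul(-7, -7) = 49
  stats.gen = max2(-7, 49) = 49
  tables.gen = add(49, -7) = 42

After the edit, cleaning proceeds:
  config.gen: a read changed (fold.txt 3->-4) — executes, giving -7 — identical to its old value.
  stats.gen: dirty, but its reads are unchanged (config.gen unchanged, model.gen unchanged); cached 49 stands.
  tables.gen: dirty, but its reads are unchanged (stats.gen unchanged, config.gen unchanged); cached 42 stands.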